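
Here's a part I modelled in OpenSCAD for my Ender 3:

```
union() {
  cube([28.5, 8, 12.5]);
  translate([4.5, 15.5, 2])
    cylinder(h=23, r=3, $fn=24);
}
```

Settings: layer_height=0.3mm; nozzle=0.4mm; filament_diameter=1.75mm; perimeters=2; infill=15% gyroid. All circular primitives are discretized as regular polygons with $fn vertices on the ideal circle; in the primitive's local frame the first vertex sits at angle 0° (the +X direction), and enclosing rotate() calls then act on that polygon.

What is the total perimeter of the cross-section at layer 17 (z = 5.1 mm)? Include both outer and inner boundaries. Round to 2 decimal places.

91.80 mm

At z = 5.1 mm: the 28.5×8 cube contributes its full rectangle (perimeter 73.00 mm); the r=3 cylinder at (4.5, 15.5) gives a regular 24-gon of circumradius 3 (constant along its height) (perimeter = 2·24·3.000·sin(180°/24) = 18.80 mm); Combining (union): the 2 present regions are separate (no shared area or edge), so areas and boundary lengths simply add and each stays a separate island — boundary = 91.80 mm. Overall, the cross-section has 2 separate islands. Total boundary length (outer) = 91.80 mm.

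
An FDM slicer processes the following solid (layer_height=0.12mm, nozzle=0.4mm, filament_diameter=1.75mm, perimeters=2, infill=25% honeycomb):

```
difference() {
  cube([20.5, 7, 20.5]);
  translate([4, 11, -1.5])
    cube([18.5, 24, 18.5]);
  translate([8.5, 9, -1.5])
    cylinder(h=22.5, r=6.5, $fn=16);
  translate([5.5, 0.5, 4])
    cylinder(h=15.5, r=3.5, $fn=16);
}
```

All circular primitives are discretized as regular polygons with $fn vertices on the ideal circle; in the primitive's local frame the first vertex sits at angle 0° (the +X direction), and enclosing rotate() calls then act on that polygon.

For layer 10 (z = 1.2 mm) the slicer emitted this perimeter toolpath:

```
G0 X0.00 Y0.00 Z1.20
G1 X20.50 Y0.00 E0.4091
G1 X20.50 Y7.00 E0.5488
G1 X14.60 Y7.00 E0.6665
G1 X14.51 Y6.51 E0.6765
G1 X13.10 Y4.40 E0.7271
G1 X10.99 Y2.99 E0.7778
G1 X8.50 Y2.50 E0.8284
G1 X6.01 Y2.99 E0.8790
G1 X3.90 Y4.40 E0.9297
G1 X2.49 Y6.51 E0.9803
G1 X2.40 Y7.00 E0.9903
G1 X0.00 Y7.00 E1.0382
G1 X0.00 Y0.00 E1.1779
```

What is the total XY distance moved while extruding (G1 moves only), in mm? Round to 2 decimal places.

59.02 mm

Sum the Euclidean lengths of each G1 segment: total = 59.02 mm.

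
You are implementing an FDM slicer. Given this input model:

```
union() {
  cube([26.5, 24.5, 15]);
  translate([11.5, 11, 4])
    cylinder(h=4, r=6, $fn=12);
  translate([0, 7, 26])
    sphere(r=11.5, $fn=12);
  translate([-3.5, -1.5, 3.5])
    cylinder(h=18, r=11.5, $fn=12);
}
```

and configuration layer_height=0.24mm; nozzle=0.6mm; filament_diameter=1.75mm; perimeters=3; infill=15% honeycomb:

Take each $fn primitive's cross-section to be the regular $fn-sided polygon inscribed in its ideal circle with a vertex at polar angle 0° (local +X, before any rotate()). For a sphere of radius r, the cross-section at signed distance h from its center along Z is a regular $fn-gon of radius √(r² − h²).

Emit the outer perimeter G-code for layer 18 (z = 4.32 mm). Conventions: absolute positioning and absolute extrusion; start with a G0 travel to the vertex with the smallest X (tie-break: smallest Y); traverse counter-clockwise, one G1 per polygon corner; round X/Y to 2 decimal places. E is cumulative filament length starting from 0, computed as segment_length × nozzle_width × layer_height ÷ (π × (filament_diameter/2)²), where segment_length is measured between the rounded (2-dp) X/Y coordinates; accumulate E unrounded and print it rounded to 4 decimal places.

G0 X-15.00 Y-1.50 Z4.32
G1 X-13.46 Y-7.25 E0.3564
G1 X-9.25 Y-11.46 E0.7128
G1 X-3.50 Y-13.00 E1.0692
G1 X2.25 Y-11.46 E1.4256
G1 X6.46 Y-7.25 E1.7820
G1 X8.00 Y-1.50 E2.1384
G1 X7.60 Y0.00 E2.2313
G1 X26.50 Y0.00 E3.3628
G1 X26.50 Y24.50 E4.8296
G1 X0.00 Y24.50 E6.4161
G1 X0.00 Y9.06 E7.3405
G1 X-3.50 Y10.00 E7.5575
G1 X-9.25 Y8.46 E7.9138
G1 X-13.46 Y4.25 E8.2703
G1 X-15.00 Y-1.50 E8.6266

At z = 4.32 mm: the 26.5×24.5 cube contributes its full rectangle; the r=6 cylinder at (11.5, 11) contributes a regular 12-gon of circumradius 6; the sphere at (0, 7) does not reach this height (|z−center|=21.680 > r=11.5); the r=11.5 cylinder at (-3.5, -1.5) contributes a regular 12-gon of circumradius 11.5; Taking the union: the regions partially overlap (shared area 156.88 mm²), so overlapping operands fuse into one piece — 1 connected region. The outline is a single polygon with 15 vertices. Extrusion per mm of travel: 0.6 × 0.24 / (π × 0.875²) = 0.059868. Accumulating E over each segment gives final E = 8.6266.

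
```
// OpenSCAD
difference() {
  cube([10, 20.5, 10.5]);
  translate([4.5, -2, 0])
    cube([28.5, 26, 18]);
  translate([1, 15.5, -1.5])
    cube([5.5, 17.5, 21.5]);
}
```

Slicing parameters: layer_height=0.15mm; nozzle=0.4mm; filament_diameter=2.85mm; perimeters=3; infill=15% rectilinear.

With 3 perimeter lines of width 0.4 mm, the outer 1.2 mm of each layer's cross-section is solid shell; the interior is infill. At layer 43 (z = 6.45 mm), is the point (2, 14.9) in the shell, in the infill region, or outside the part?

At z = 6.45 mm: the cube (footprint 10×20.5) is included at this height; the cube at (4.5, -2) (footprint 28.5×26) is included at this height; the 5.5×17.5 cube at (1, 15.5) contributes its full rectangle; Taking the first minus the rest: starting from the 10×20.5 cube, the 28.5×26 cube at (4.5, -2) partially overlaps it — only the 112.75 mm² overlap (of its 741.00 mm²) is removed, clipping the outline; the 5.5×17.5 cube at (1, 15.5) partially overlaps it — only the 17.50 mm² overlap (of its 96.25 mm²) is removed, clipping the outline — 1 connected region. Overall, the cross-section is a single solid region. The nearest boundary edge runs (1.00, 15.50)→(4.50, 15.50); distance from the point to it = 0.60 mm. The point is inside the cross-section, 0.60 mm from the nearest boundary — within the 1.2 mm shell band (3 × 0.4).

shell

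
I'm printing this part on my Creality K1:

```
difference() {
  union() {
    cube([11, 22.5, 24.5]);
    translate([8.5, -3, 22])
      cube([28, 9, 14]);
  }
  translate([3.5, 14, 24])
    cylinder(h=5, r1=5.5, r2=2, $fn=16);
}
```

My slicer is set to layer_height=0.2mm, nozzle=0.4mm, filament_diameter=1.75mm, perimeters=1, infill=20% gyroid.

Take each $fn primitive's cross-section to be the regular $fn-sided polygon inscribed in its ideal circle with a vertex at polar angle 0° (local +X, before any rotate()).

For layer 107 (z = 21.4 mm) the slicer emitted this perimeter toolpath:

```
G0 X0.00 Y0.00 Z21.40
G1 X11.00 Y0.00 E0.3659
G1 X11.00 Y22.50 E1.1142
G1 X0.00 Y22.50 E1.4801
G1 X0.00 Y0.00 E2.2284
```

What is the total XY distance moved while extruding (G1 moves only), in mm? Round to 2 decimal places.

67.00 mm

Sum the Euclidean lengths of each G1 segment: total = 67.00 mm.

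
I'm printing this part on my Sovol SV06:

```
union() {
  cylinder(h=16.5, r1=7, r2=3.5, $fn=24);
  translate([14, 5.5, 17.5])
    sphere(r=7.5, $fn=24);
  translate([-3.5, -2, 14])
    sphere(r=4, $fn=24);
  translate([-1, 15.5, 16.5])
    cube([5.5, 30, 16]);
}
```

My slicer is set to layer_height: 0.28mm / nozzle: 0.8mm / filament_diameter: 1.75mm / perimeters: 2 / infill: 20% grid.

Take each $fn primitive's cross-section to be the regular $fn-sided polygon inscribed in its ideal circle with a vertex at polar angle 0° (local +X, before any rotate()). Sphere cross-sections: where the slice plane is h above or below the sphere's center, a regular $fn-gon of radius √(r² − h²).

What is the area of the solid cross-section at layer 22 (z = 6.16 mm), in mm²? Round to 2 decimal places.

100.67 mm²

At z = 6.16 mm: the cone (r1=7→r2=3.5) has section circumradius 5.693 here — a regular 24-gon (area = (24/2)·5.693²·sin(360°/24) = 100.67 mm²); the sphere at (14, 5.5) does not reach this height (|z−center|=11.340 > r=7.5); the sphere at (-3.5, -2) is not intersected at this z (|z−center|=7.840 > r=4); the cube at (-1, 15.5) is not intersected at this z (z outside [16.5, 32.5]); Merging all regions: only the cone is present, so the union is just that shape — area = 100.67 mm². Overall, the cross-section is a single solid region. Net area = 100.67 mm².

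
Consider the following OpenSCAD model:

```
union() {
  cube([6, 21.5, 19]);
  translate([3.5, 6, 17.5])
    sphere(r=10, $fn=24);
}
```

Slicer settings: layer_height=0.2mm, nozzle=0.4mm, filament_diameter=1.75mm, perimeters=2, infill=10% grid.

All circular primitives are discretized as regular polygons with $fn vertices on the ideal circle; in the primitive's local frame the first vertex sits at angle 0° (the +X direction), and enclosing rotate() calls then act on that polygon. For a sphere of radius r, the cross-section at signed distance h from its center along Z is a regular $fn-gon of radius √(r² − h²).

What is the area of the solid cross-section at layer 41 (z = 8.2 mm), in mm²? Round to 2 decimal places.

At z = 8.2 mm: the cube is present — its section is the full 6×21.5 rectangle (area 129.00 mm²); the r=10 sphere at (3.5, 6) slices to a regular 24-gon of circumradius 3.676 (√(r²−h²) with h=9.3 from center) (area = (24/2)·3.676²·sin(360°/24) = 41.96 mm²); Merging all regions: the regions partially overlap — summed areas 170.96 mm² minus the doubly-counted overlap 37.48 mm² gives 133.48 mm² — area = 133.48 mm². Overall, the cross-section is a single solid region. Net area = 133.48 mm².

133.48 mm²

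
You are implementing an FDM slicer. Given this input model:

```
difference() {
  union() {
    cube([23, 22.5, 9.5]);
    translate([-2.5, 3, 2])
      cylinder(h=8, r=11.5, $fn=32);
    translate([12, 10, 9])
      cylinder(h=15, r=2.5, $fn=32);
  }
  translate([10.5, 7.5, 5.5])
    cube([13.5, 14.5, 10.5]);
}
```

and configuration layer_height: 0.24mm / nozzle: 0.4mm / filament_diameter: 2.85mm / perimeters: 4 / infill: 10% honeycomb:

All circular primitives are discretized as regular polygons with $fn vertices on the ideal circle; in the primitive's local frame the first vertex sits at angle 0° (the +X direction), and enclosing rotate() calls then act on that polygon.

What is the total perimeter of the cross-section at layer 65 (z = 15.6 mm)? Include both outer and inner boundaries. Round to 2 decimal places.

At z = 15.6 mm: the cube does not reach this height (z outside [0, 9.5]); the cylinder at (-2.5, 3) is absent (z outside [2, 10]); the r=2.5 cylinder at (12, 10) gives a regular 32-gon of circumradius 2.5 (constant along its height) (perimeter = 2·32·2.500·sin(180°/32) = 15.68 mm); Merging all regions: only the r=2.5 cylinder at (12, 10) is present, so the union is just that shape — boundary = 15.68 mm; the 13.5×14.5 cube at (10.5, 7.5) contributes its full rectangle (perimeter 56.00 mm); After the difference (first − rest): starting from that combined region, the 13.5×14.5 cube at (10.5, 7.5) partially overlaps it — only the 16.75 mm² overlap (of its 195.75 mm²) is removed, clipping the outline — boundary = 8.59 mm. Overall, the cross-section is a single solid region. Total boundary length (outer) = 8.59 mm.

8.59 mm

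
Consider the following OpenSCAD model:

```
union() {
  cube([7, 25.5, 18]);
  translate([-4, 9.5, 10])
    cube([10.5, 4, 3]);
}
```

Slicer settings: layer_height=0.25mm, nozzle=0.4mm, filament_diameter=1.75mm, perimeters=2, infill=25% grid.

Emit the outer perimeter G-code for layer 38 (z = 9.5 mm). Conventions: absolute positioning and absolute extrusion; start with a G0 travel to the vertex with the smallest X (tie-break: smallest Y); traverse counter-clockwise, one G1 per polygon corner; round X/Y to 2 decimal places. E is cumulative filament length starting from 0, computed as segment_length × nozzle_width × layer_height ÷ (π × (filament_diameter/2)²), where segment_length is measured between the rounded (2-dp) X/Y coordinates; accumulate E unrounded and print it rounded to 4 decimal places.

G0 X0.00 Y0.00 Z9.50
G1 X7.00 Y0.00 E0.2910
G1 X7.00 Y25.50 E1.3512
G1 X0.00 Y25.50 E1.6422
G1 X0.00 Y0.00 E2.7024

At z = 9.5 mm: the cube is present — its section is the full 7×25.5 rectangle; the cube at (-4, 9.5) is absent (z outside [10, 13]); Merging all regions: only the 7×25.5 cube is present, so the union is just that shape — 1 connected region. The outline is a single polygon with 4 vertices. Extrusion per mm of travel: 0.4 × 0.25 / (π × 0.875²) = 0.041575. Accumulating E over each segment gives final E = 2.7024.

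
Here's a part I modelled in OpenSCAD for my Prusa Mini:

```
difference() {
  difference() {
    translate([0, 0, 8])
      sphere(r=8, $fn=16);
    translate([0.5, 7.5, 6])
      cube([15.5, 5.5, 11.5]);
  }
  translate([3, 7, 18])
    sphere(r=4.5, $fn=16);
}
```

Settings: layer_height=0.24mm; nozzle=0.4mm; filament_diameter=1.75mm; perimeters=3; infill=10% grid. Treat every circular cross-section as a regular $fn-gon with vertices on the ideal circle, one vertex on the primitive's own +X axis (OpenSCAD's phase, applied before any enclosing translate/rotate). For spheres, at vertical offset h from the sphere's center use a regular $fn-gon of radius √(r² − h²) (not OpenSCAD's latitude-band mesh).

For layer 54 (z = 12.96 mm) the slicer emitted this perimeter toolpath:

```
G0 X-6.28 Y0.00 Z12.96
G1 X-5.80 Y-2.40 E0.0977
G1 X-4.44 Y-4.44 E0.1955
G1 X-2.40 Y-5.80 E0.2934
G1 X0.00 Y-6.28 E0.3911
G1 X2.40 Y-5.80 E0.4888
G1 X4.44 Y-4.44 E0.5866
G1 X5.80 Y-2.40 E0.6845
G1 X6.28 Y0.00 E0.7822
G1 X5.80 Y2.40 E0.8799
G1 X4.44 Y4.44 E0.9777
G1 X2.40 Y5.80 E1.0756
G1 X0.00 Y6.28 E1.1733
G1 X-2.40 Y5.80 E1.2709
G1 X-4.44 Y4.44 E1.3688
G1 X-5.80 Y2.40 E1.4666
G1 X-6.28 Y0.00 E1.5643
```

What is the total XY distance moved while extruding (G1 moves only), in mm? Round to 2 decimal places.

39.19 mm

Sum the Euclidean lengths of each G1 segment: total = 39.19 mm.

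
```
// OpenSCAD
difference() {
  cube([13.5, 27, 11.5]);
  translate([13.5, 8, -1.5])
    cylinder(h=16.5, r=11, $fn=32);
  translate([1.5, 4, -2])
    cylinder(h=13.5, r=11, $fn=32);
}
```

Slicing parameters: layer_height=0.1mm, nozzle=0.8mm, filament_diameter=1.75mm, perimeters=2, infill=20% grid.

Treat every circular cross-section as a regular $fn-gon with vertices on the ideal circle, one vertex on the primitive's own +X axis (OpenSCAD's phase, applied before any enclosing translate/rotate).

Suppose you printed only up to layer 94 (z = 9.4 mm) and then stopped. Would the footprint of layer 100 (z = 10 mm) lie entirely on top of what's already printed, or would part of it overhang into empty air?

Compare the two slices. At z = 9.4: the cube is present — its section is the full 13.5×27 rectangle (area 364.50 mm²); the r=11 cylinder at (13.5, 8) contributes a regular 32-gon of circumradius 11 (area = (32/2)·11.000²·sin(360°/32) = 377.69 mm²); the r=11 cylinder at (1.5, 4) gives a regular 32-gon of circumradius 11 (constant along its height) (area = (32/2)·11.000²·sin(360°/32) = 377.69 mm²); Taking the first minus the rest: starting from the 13.5×27 cube (364.50 mm²), the r=11 cylinder at (13.5, 8) partially overlaps it — only the 173.58 mm² overlap (of its 377.69 mm²) is removed, clipping the outline; the r=11 cylinder at (1.5, 4) partially overlaps it — only the 51.37 mm² overlap (of its 377.69 mm²) is removed, clipping the outline — area = 139.55 mm². At z = 10: the cube (footprint 13.5×27) is included at this height (area 364.50 mm²); the r=11 cylinder at (13.5, 8) contributes a regular 32-gon of circumradius 11 (area = (32/2)·11.000²·sin(360°/32) = 377.69 mm²); the r=11 cylinder at (1.5, 4) contributes a regular 32-gon of circumradius 11 (area = (32/2)·11.000²·sin(360°/32) = 377.69 mm²); After the difference (first − rest): starting from the 13.5×27 cube (364.50 mm²), the r=11 cylinder at (13.5, 8) partially overlaps it — only the 173.58 mm² overlap (of its 377.69 mm²) is removed, clipping the outline; the r=11 cylinder at (1.5, 4) partially overlaps it — only the 51.37 mm² overlap (of its 377.69 mm²) is removed, clipping the outline — area = 139.55 mm². Checking containment: the cross-section at z = 10 is a subset of the cross-section at z = 9.4.

entirely on top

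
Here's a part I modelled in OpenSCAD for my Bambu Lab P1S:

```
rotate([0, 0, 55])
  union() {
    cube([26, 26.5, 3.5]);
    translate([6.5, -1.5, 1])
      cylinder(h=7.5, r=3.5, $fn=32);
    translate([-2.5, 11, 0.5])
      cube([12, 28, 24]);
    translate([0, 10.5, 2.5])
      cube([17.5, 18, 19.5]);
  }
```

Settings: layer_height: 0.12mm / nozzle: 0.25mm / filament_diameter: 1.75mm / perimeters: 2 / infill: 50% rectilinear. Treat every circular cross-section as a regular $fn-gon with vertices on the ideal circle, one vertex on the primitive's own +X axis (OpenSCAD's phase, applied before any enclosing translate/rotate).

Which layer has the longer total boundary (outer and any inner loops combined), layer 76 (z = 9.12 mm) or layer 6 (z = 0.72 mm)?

Layer 76 (z = 9.12): the cube does not reach this height (z outside [0, 3.5]); the cylinder at (6.5, -1.5) does not reach this height (z outside [1, 8.5]); the 12×28 cube at (-2.5, 11) contributes its full rectangle (perimeter 80.00 mm); the cube at (0, 10.5) (footprint 17.5×18) is included at this height (perimeter 71.00 mm); Merging all regions: the regions partially overlap (shared area 166.25 mm²), so the edge portions inside another operand are dropped and the merged outline is re-measured after clipping — boundary = 97.00 mm; (whole slice rotated 55° about Z — lengths, areas and connectivity unchanged). So its perimeter = 97.00 mm. Layer 6 (z = 0.72): the 26×26.5 cube contributes its full rectangle (perimeter 105.00 mm); the cylinder at (6.5, -1.5) does not reach this height (z outside [1, 8.5]); the cube at (-2.5, 11) is present — its section is the full 12×28 rectangle (perimeter 80.00 mm); the cube at (0, 10.5) does not reach this height (z outside [2.5, 22]); Taking the union: the regions partially overlap (shared area 147.25 mm²), so the edge portions inside another operand are dropped and the merged outline is re-measured after clipping — boundary = 135.00 mm; (whole slice rotated 55° about Z — lengths, areas and connectivity unchanged). So its perimeter = 135.00 mm. Layer 6 is larger (135.00 vs 97.00 mm).

layer 6 (z = 0.72 mm)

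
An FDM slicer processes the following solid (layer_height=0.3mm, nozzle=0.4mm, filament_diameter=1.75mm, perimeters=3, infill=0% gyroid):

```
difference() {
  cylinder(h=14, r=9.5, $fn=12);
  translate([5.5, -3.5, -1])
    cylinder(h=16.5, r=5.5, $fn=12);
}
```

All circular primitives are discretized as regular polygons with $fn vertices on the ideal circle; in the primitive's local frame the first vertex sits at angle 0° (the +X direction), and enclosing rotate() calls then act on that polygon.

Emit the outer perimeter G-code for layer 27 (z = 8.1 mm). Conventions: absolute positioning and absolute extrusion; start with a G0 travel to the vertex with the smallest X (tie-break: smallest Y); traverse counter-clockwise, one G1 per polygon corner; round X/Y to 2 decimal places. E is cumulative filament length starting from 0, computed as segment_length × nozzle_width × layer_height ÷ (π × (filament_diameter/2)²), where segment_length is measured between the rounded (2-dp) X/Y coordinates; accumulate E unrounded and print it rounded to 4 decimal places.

G0 X-9.50 Y0.00 Z8.10
G1 X-8.23 Y-4.75 E0.2453
G1 X-4.75 Y-8.23 E0.4908
G1 X0.00 Y-9.50 E0.7361
G1 X3.68 Y-8.51 E0.9263
G1 X2.75 Y-8.26 E0.9743
G1 X0.74 Y-6.25 E1.1161
G1 X0.00 Y-3.50 E1.2582
G1 X0.74 Y-0.75 E1.4003
G1 X2.75 Y1.26 E1.5421
G1 X5.50 Y2.00 E1.6842
G1 X8.25 Y1.26 E1.8263
G1 X9.50 Y0.02 E1.9141
G1 X8.23 Y4.75 E2.1584
G1 X4.75 Y8.23 E2.4040
G1 X0.00 Y9.50 E2.6493
G1 X-4.75 Y8.23 E2.8946
G1 X-8.23 Y4.75 E3.1401
G1 X-9.50 Y0.00 E3.3854

At z = 8.1 mm: the cylinder: section is a regular 12-gon, circumradius r=9.5; the r=5.5 cylinder at (5.5, -3.5) contributes a regular 12-gon of circumradius 5.5; After the difference (first − rest): starting from the r=9.5 cylinder, the r=5.5 cylinder at (5.5, -3.5) partially overlaps it — only the 69.27 mm² overlap (of its 90.75 mm²) is removed, clipping the outline — 1 connected region. The outline is a single polygon with 18 vertices. Extrusion per mm of travel: 0.4 × 0.3 / (π × 0.875²) = 0.049890. Accumulating E over each segment gives final E = 3.3854.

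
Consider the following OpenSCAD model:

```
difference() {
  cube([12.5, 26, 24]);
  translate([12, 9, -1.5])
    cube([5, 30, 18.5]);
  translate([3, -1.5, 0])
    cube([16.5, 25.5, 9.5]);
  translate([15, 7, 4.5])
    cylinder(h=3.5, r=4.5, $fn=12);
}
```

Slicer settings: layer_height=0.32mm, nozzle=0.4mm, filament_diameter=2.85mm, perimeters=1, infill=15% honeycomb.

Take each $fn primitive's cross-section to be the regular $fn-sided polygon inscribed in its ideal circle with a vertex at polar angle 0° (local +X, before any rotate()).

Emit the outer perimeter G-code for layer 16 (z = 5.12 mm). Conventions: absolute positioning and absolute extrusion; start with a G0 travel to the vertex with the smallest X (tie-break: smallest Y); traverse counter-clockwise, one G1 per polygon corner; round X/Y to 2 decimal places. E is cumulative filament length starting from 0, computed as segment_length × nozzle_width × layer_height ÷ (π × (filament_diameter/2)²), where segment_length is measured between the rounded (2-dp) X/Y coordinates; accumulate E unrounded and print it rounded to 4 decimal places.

At z = 5.12 mm: the 12.5×26 cube contributes its full rectangle; the cube at (12, 9) (footprint 5×30) is included at this height; the 16.5×25.5 cube at (3, -1.5) contributes its full rectangle; the r=4.5 cylinder at (15, 7) gives a regular 12-gon of circumradius 4.5 (constant along its height); Subtracting the remaining from the first: starting from the 12.5×26 cube, the 5×30 cube at (12, 9) partially overlaps it — only the 8.50 mm² overlap (of its 150.00 mm²) is removed, clipping the outline; the 16.5×25.5 cube at (3, -1.5) partially overlaps it — only the 220.50 mm² overlap (of its 420.75 mm²) is removed, clipping the outline; the r=4.5 cylinder at (15, 7) misses the remaining region (no effect) — 1 connected region. The outline is a single polygon with 6 vertices. Extrusion per mm of travel: 0.4 × 0.32 / (π × 1.425²) = 0.020065. Accumulating E over each segment gives final E = 1.5249.

G0 X0.00 Y0.00 Z5.12
G1 X3.00 Y0.00 E0.0602
G1 X3.00 Y24.00 E0.5417
G1 X12.00 Y24.00 E0.7223
G1 X12.00 Y26.00 E0.7625
G1 X0.00 Y26.00 E1.0032
G1 X0.00 Y0.00 E1.5249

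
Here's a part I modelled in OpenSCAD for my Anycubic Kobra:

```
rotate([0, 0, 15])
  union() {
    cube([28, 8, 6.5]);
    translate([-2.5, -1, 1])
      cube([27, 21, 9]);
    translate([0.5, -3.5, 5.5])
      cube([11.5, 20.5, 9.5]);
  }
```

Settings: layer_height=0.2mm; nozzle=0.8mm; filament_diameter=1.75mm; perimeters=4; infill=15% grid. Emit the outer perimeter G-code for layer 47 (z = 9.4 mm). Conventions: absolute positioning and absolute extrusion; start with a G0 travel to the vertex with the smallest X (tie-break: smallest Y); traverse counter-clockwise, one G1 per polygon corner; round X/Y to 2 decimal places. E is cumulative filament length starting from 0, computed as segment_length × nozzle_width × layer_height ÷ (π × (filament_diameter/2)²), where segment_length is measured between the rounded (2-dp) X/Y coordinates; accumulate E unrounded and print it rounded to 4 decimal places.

At z = 9.4 mm: the cube is not intersected at this z (z outside [0, 6.5]); the cube at (-2.5, -1) (footprint 27×21) is included at this height; the cube at (0.5, -3.5) is present — its section is the full 11.5×20.5 rectangle; Taking the union: the regions partially overlap (shared area 207.00 mm²), so overlapping operands fuse into one piece — 1 connected region; (whole slice rotated 15° about Z — lengths, areas and connectivity unchanged). The outline is a single polygon with 8 vertices. Extrusion per mm of travel: 0.8 × 0.2 / (π × 0.875²) = 0.066520. Accumulating E over each segment gives final E = 6.7173.

G0 X-7.59 Y18.67 Z9.40
G1 X-2.16 Y-1.61 E1.3966
G1 X0.74 Y-0.84 E1.5961
G1 X1.39 Y-3.25 E1.7622
G1 X12.50 Y-0.27 E2.5273
G1 X11.85 Y2.14 E2.6934
G1 X23.92 Y5.38 E3.5247
G1 X18.49 Y25.66 E4.9213
G1 X-7.59 Y18.67 E6.7173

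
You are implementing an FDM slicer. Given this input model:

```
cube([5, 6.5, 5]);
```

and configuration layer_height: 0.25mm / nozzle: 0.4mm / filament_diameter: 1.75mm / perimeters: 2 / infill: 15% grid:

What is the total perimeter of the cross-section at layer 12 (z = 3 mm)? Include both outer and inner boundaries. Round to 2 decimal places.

At z = 3 mm: the cube is present — its section is the full 5×6.5 rectangle (perimeter 23.00 mm). Overall, the cross-section is a single solid region. Total boundary length (outer) = 23.00 mm.

23.00 mm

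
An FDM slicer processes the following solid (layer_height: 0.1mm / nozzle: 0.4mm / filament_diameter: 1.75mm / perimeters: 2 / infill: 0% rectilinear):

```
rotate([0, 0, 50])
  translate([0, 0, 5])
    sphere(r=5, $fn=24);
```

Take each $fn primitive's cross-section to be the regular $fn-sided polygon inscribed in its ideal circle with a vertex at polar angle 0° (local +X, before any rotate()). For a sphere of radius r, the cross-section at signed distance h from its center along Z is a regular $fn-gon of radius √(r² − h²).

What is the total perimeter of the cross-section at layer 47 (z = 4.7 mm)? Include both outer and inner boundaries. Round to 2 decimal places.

31.27 mm

At z = 4.7 mm: the r=5 sphere contributes a regular 24-gon of circumradius √(5²−0.3²) = 4.991 (perimeter = 2·24·4.991·sin(180°/24) = 31.27 mm); (rotated 50° about Z; rotation is an isometry so areas/perimeters/island counts are preserved). Overall, the cross-section is a single solid region. Total boundary length (outer) = 31.27 mm.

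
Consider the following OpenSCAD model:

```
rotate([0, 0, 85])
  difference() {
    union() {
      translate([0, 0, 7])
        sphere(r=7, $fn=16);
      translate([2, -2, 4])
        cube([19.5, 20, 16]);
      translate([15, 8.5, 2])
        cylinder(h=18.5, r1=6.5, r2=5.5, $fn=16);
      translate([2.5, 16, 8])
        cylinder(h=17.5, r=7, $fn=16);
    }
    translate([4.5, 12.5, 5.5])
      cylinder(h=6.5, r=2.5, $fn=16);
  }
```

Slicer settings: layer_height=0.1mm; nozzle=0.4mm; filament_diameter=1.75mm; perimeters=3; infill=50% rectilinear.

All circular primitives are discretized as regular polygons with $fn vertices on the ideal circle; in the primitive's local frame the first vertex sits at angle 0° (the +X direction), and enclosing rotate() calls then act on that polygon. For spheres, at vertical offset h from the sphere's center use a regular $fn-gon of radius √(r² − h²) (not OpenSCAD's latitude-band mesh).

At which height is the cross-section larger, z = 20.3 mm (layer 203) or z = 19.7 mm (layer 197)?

layer 197 (z = 19.7 mm)

Layer 203 (z = 20.3): the sphere does not reach this height (|z−center|=13.300 > r=7); the cube at (2, -2) is absent (z outside [4, 20]); the cone at (15, 8.5) contributes a regular 16-gon of circumradius 5.511 (interpolated between r1=6.5 and r2=5.5 at t=0.989) (area = (16/2)·5.511²·sin(360°/16) = 92.97 mm²); the r=7 cylinder at (2.5, 16) gives a regular 16-gon of circumradius 7 (constant along its height) (area = (16/2)·7.000²·sin(360°/16) = 150.01 mm²); Taking the union: the 2 present regions are separate (no shared area or edge), so areas and boundary lengths simply add and each stays a separate island — area = 242.99 mm²; the cylinder at (4.5, 12.5) is absent (z outside [5.5, 12]); Subtracting the remaining from the first: none of the subtracted shapes is present at this height, so the result so far is unchanged — area = 242.99 mm²; (whole slice rotated 85° about Z — lengths, areas and connectivity unchanged). So its area = 242.99 mm². Layer 197 (z = 19.7): the sphere is absent (|z−center|=12.700 > r=7); the cube at (2, -2) (footprint 19.5×20) is included at this height (area 390.00 mm²); the cone at (15, 8.5) (r1=6.5→r2=5.5) has section circumradius 5.543 here — a regular 16-gon (area = (16/2)·5.543²·sin(360°/16) = 94.07 mm²); the r=7 cylinder at (2.5, 16) gives a regular 16-gon of circumradius 7 (constant along its height) (area = (16/2)·7.000²·sin(360°/16) = 150.01 mm²); Merging all regions: the regions partially overlap — summed areas 634.08 mm² minus the doubly-counted overlap 149.65 mm² gives 484.43 mm² — area = 484.43 mm²; the cylinder at (4.5, 12.5) is not intersected at this z (z outside [5.5, 12]); After the difference (first − rest): none of the subtracted shapes is present at this height, so the result so far is unchanged — area = 484.43 mm²; (whole slice rotated 85° about Z — lengths, areas and connectivity unchanged). So its area = 484.43 mm². Layer 197 is larger (484.43 vs 242.99 mm²).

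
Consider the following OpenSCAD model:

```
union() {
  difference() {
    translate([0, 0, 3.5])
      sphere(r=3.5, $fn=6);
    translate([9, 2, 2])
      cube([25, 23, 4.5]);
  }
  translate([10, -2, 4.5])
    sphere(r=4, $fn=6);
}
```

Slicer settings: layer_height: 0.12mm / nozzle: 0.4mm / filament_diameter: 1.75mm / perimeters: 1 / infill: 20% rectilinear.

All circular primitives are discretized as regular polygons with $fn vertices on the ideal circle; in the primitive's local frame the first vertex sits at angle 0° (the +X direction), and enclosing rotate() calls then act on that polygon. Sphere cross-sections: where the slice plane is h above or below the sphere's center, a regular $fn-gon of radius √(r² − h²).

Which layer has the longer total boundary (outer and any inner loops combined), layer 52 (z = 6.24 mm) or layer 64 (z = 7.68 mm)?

Layer 52 (z = 6.24): the r=3.5 sphere contributes a regular 6-gon of circumradius √(3.5²−2.74²) = 2.178 (perimeter = 2·6·2.178·sin(180°/6) = 13.07 mm); the cube at (9, 2) (footprint 25×23) is included at this height (perimeter 96.00 mm); Taking the first minus the rest: starting from the r=3.5 sphere, the 25×23 cube at (9, 2) misses the remaining region (no effect) — boundary = 13.07 mm; the sphere at (10, -2): section is a regular 6-gon, circumradius = √(r²−h²) = √(4²−1.74²) = 3.602 (perimeter = 2·6·3.602·sin(180°/6) = 21.61 mm); Merging all regions: the 2 present regions are separate (no shared area or edge), so areas and boundary lengths simply add and each stays a separate island — boundary = 34.68 mm. So its perimeter = 34.68 mm. Layer 64 (z = 7.68): the sphere is not intersected at this z (|z−center|=4.180 > r=3.5); the cube at (9, 2) is not intersected at this z (z outside [2, 6.5]); Subtracting the remaining from the first: the first operand is absent here, so nothing remains; the r=4 sphere at (10, -2) slices to a regular 6-gon of circumradius 2.426 (√(r²−h²) with h=3.18 from center) (perimeter = 2·6·2.426·sin(180°/6) = 14.56 mm); Taking the union: only the r=4 sphere at (10, -2) is present, so the union is just that shape — boundary = 14.56 mm. So its perimeter = 14.56 mm. Layer 52 is larger (34.68 vs 14.56 mm).

layer 52 (z = 6.24 mm)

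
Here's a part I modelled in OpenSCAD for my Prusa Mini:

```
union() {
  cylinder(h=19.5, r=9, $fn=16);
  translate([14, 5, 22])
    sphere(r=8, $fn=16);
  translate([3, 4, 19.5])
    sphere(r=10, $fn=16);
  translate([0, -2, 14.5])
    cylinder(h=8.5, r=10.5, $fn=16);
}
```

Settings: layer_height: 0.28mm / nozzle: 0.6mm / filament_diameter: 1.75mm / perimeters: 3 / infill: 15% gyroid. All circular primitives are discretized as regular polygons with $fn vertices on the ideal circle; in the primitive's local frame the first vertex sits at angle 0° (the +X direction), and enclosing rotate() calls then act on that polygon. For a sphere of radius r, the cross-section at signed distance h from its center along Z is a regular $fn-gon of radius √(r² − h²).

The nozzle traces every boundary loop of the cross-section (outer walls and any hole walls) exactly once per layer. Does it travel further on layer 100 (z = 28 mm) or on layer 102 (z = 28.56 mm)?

layer 100 (z = 28 mm)

Layer 100 (z = 28): the cylinder does not reach this height (z outside [0, 19.5]); the r=8 sphere at (14, 5) contributes a regular 16-gon of circumradius √(8²−6²) = 5.292 (perimeter = 2·16·5.292·sin(180°/16) = 33.03 mm); the r=10 sphere at (3, 4) slices to a regular 16-gon of circumradius 5.268 (√(r²−h²) with h=8.5 from center) (perimeter = 2·16·5.268·sin(180°/16) = 32.89 mm); the cylinder at (0, -2) is not intersected at this z (z outside [14.5, 23]); Merging all regions: the 2 present regions are separate (no shared area or edge), so areas and boundary lengths simply add and each stays a separate island — boundary = 65.92 mm. So its perimeter = 65.92 mm. Layer 102 (z = 28.56): the cylinder does not reach this height (z outside [0, 19.5]); the sphere at (14, 5): section is a regular 16-gon, circumradius = √(r²−h²) = √(8²−6.56²) = 4.579 (perimeter = 2·16·4.579·sin(180°/16) = 28.59 mm); the r=10 sphere at (3, 4) contributes a regular 16-gon of circumradius √(10²−9.06²) = 4.233 (perimeter = 2·16·4.233·sin(180°/16) = 26.42 mm); the cylinder at (0, -2) is not intersected at this z (z outside [14.5, 23]); Combining (union): the 2 present regions are separate (no shared area or edge), so areas and boundary lengths simply add and each stays a separate island — boundary = 55.01 mm. So its perimeter = 55.01 mm. Layer 100 is larger (65.92 vs 55.01 mm).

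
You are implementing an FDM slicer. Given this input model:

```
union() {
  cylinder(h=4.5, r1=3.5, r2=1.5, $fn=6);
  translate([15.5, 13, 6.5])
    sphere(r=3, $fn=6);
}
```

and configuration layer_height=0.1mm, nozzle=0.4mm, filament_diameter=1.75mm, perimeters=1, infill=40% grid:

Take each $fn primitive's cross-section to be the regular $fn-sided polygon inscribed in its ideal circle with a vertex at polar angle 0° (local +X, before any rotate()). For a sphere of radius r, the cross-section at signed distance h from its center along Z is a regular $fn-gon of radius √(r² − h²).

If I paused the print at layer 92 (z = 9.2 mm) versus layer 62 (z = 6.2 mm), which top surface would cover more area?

layer 62 (z = 6.2 mm)

Layer 92 (z = 9.2): the cone is not intersected at this z (z outside [0, 4.5]); the r=3 sphere at (15.5, 13) slices to a regular 6-gon of circumradius 1.308 (√(r²−h²) with h=2.7 from center) (area = (6/2)·1.308²·sin(360°/6) = 4.44 mm²); Merging all regions: only the r=3 sphere at (15.5, 13) is present, so the union is just that shape — area = 4.44 mm². So its area = 4.44 mm². Layer 62 (z = 6.2): the cone does not reach this height (z outside [0, 4.5]); the sphere at (15.5, 13): section is a regular 6-gon, circumradius = √(r²−h²) = √(3²−0.3²) = 2.985 (area = (6/2)·2.985²·sin(360°/6) = 23.15 mm²); Combining (union): only the r=3 sphere at (15.5, 13) is present, so the union is just that shape — area = 23.15 mm². So its area = 23.15 mm². Layer 62 is larger (23.15 vs 4.44 mm²).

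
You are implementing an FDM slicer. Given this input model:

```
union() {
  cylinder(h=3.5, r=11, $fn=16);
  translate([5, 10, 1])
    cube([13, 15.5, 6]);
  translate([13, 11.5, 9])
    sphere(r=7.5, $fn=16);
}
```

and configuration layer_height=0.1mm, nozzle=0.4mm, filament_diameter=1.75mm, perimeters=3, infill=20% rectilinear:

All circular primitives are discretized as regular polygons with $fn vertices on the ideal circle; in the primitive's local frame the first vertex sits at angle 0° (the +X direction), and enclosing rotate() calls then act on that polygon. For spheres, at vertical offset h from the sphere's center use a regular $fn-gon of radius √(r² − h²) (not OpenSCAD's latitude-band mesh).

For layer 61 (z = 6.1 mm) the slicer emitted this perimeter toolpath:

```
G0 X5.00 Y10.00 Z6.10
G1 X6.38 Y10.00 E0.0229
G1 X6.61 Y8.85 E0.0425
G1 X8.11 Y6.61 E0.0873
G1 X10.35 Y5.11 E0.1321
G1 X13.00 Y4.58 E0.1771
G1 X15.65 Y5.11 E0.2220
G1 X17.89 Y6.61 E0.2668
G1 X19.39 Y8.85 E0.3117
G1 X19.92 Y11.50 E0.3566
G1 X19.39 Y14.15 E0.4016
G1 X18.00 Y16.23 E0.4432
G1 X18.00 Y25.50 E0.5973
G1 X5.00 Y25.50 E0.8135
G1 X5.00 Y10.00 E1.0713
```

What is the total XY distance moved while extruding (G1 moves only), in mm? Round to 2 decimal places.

64.42 mm

Sum the Euclidean lengths of each G1 segment: total = 64.42 mm.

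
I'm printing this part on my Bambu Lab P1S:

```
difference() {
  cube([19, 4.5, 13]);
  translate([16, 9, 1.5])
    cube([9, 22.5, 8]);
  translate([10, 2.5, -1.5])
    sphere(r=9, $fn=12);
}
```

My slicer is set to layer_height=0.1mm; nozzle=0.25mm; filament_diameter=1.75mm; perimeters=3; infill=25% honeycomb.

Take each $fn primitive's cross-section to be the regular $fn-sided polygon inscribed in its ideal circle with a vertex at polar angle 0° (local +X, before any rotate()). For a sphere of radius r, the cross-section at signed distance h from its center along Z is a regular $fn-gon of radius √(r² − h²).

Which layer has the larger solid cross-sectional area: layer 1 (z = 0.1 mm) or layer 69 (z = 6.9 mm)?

Layer 1 (z = 0.1): the 19×4.5 cube contributes its full rectangle (area 85.50 mm²); the cube at (16, 9) does not reach this height (z outside [1.5, 9.5]); the sphere at (10, 2.5): section is a regular 12-gon, circumradius = √(r²−h²) = √(9²−1.6²) = 8.857 (area = (12/2)·8.857²·sin(360°/12) = 235.32 mm²); Taking the first minus the rest: starting from the 19×4.5 cube (85.50 mm²), the r=9 sphere at (10, 2.5) partially overlaps it — only the 76.96 mm² overlap (of its 235.32 mm²) is removed, clipping the outline — area = 8.54 mm². So its area = 8.54 mm². Layer 69 (z = 6.9): the cube (footprint 19×4.5) is included at this height (area 85.50 mm²); the cube at (16, 9) (footprint 9×22.5) is included at this height (area 202.50 mm²); the sphere at (10, 2.5): section is a regular 12-gon, circumradius = √(r²−h²) = √(9²−8.4²) = 3.231 (area = (12/2)·3.231²·sin(360°/12) = 31.32 mm²); Subtracting the remaining from the first: starting from the 19×4.5 cube (85.50 mm²), the 9×22.5 cube at (16, 9) misses the remaining region (no effect); the r=9 sphere at (10, 2.5) partially overlaps it — only the 25.65 mm² overlap (of its 31.32 mm²) is removed, clipping the outline — area = 59.85 mm². So its area = 59.85 mm². Layer 69 is larger (59.85 vs 8.54 mm²).

layer 69 (z = 6.9 mm)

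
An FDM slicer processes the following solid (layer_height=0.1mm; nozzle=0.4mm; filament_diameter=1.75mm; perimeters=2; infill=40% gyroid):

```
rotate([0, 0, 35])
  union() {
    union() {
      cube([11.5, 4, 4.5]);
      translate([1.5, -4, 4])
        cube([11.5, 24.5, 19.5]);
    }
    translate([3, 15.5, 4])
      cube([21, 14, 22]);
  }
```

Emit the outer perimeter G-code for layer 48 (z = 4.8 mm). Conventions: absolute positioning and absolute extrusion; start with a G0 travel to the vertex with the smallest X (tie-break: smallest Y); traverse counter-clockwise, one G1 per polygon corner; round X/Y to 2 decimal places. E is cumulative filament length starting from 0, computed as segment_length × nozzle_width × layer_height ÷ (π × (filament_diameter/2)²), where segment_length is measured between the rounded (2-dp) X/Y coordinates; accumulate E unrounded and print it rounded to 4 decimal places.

G0 X-14.46 Y25.89 Z4.80
G1 X-9.30 Y18.51 E0.1498
G1 X-10.53 Y17.65 E0.1747
G1 X3.52 Y-2.42 E0.5821
G1 X12.94 Y4.18 E0.7734
G1 X1.76 Y20.15 E1.0976
G1 X10.77 Y26.46 E1.2805
G1 X2.74 Y37.93 E1.5134
G1 X-14.46 Y25.89 E1.8625

At z = 4.8 mm: the cube is not intersected at this z (z outside [0, 4.5]); the cube at (1.5, -4) (footprint 11.5×24.5) is included at this height; Merging all regions: only the 11.5×24.5 cube at (1.5, -4) is present, so the union is just that shape — 1 connected region; the 21×14 cube at (3, 15.5) contributes its full rectangle; Merging all regions: the regions partially overlap (shared area 50.00 mm²), so overlapping operands fuse into one piece — 1 connected region; (rotated 35° about Z; rotation is an isometry so areas/perimeters/island counts are preserved). The outline is a single polygon with 8 vertices. Extrusion per mm of travel: 0.4 × 0.1 / (π × 0.875²) = 0.016630. Accumulating E over each segment gives final E = 1.8625.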